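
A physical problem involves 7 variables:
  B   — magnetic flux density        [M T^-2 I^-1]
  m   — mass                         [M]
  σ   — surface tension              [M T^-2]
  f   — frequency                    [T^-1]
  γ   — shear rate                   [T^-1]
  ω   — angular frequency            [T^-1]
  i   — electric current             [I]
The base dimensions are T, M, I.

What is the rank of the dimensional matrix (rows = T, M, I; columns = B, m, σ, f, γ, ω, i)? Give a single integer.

Exponent matrix [T,M,I] × [B,m,σ,f,γ,ω,i]:
  T: [-2  0 -2 -1 -1 -1  0]
  M: [ 1  1  1  0  0  0  0]
  I: [-1  0  0  0  0  0  1]
RREF → pivots at {B,m,σ} ⇒ r = 3

3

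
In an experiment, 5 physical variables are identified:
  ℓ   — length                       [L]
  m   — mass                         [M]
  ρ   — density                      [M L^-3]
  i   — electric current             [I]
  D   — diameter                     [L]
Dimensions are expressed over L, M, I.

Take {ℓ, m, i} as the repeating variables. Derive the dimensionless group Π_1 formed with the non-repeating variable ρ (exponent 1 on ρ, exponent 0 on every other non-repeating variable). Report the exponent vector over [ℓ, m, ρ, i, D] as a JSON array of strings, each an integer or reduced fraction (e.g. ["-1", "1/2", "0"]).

Exponent matrix [L,M,I] × [ℓ,m,ρ,i,D]:
  L: [ 1  0 -3  0  1]
  M: [ 0  1  1  0  0]
  I: [ 0  0  0  1  0]
Echelon form has 3 nonzero rows (pivots: ℓ,m,i)
Repeat: ℓ,m,i; free: ρ,D
RREF:
  r0: [   1    0   -3    0    1]
  r1: [   0    1    1    0    0]
  r2: [   0    0    0    1    0]
Fix exponent of ρ at 1, D at 0; solve each RREF row for its pivot's exponent:
  r0: exp(ℓ) + (-3)·1 = 0 ⇒ exp(ℓ) = 3
  r1: exp(m) + (1)·1 = 0 ⇒ exp(m) = -1
  r2: exp(i) + (0)·1 = 0 ⇒ exp(i) = 0
Π_1 = ℓ^3 · m^-1 · ρ

["3", "-1", "1", "0", "0"]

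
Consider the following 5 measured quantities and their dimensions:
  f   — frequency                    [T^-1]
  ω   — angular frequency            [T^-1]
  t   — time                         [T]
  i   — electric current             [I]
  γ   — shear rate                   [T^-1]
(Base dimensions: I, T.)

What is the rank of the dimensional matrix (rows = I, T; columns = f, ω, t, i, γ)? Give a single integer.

2

Write exponents as rows I,T / cols f,ω,t,i,γ:
  I: [ 0  0  0  1  0]
  T: [-1 -1  1  0 -1]
RREF → pivots at {f,i} ⇒ r = 2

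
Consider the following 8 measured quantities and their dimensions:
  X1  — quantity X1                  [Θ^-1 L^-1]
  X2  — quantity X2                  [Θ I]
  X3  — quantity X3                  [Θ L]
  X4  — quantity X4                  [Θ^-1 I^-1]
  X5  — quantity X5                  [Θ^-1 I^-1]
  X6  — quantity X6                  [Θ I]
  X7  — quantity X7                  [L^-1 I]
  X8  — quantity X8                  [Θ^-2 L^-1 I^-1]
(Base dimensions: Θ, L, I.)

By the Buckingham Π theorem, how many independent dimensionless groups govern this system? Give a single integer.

6

Dimensional matrix (Θ×L×I by X1×X2×X3×X4×X5×X6×X7×X8):
  Θ: [-1  1  1 -1 -1  1  0 -2]
  L: [-1  0  1  0  0  0 -1 -1]
  I: [ 0  1  0 -1 -1  1  1 -1]
Echelon form has 2 nonzero rows (pivots: X1,X2)
Π count = n − r = 8 − 2 = 6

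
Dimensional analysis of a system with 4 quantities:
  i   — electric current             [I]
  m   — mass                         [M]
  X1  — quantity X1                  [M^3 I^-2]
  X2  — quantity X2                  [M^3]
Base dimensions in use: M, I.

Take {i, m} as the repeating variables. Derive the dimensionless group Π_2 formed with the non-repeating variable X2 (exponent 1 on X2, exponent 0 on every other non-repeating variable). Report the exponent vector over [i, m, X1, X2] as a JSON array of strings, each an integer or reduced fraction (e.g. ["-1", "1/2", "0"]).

Exponent matrix [M,I] × [i,m,X1,X2]:
  M: [ 0  1  3  3]
  I: [ 1  0 -2  0]
Echelon form has 2 nonzero rows (pivots: i,m)
Repeat: i,m; free: X1,X2
RREF:
  r0: [   1    0   -2    0]
  r1: [   0    1    3    3]
Fix exponent of X2 at 1, X1 at 0; solve each RREF row for its pivot's exponent:
  r0: exp(i) + (0)·1 = 0 ⇒ exp(i) = 0
  r1: exp(m) + (3)·1 = 0 ⇒ exp(m) = -3
Π_2 = m^-3 · X2

["0", "-3", "0", "1"]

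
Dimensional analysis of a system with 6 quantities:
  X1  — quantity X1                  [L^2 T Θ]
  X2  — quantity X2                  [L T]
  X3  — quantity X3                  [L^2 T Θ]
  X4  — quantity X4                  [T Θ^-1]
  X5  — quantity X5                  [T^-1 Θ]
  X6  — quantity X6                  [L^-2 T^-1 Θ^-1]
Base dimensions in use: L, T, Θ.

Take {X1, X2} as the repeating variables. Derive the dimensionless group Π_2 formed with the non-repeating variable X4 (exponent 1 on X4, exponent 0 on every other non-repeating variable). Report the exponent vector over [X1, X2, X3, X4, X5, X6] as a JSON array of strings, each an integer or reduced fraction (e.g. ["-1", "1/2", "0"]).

Write exponents as rows L,T,Θ / cols X1,X2,X3,X4,X5,X6:
  L: [ 2  1  2  0  0 -2]
  T: [ 1  1  1  1 -1 -1]
  Θ: [ 1  0  1 -1  1 -1]
RREF → pivots at {X1,X2} ⇒ r = 2
Repeat: X1,X2; free: X3,X4,X5,X6
RREF:
  r0: [   1    0    1   -1    1   -1]
  r1: [   0    1    0    2   -2    0]
  r2: [   0    0    0    0    0    0]
Fix exponent of X4 at 1, X3 at 0, X5 at 0, X6 at 0; solve each RREF row for its pivot's exponent:
  r0: exp(X1) + (-1)·1 = 0 ⇒ exp(X1) = 1
  r1: exp(X2) + (2)·1 = 0 ⇒ exp(X2) = -2
Π_2 = X1 · X2^-2 · X4

["1", "-2", "0", "1", "0", "0"]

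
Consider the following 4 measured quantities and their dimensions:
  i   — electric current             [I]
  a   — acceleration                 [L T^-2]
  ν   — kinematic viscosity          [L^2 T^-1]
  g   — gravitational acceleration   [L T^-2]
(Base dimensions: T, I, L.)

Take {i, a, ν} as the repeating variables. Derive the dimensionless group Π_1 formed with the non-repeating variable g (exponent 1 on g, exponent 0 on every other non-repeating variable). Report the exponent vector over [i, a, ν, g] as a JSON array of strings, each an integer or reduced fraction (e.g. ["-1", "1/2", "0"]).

["0", "-1", "0", "1"]

Write exponents as rows T,I,L / cols i,a,ν,g:
  T: [ 0 -2 -1 -2]
  I: [ 1  0  0  0]
  L: [ 0  1  2  1]
Row reduction gives pivot columns i,a,ν; rank = 3
Pivot set = {i,a,ν}, free = {g}
RREF:
  r0: [   1    0    0    0]
  r1: [   0    1    0    1]
  r2: [   0    0    1    0]
Fix exponent of g at 1; solve each RREF row for its pivot's exponent:
  r0: exp(i) + (0)·1 = 0 ⇒ exp(i) = 0
  r1: exp(a) + (1)·1 = 0 ⇒ exp(a) = -1
  r2: exp(ν) + (0)·1 = 0 ⇒ exp(ν) = 0
Π_1 = a^-1 · g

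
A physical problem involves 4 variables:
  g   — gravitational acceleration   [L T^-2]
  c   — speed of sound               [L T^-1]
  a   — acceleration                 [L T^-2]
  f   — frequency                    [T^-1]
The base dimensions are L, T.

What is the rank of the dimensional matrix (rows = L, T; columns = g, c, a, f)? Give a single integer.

2

Dimensional matrix (L×T by g×c×a×f):
  L: [ 1  1  1  0]
  T: [-2 -1 -2 -1]
Row reduction gives pivot columns g,c; rank = 2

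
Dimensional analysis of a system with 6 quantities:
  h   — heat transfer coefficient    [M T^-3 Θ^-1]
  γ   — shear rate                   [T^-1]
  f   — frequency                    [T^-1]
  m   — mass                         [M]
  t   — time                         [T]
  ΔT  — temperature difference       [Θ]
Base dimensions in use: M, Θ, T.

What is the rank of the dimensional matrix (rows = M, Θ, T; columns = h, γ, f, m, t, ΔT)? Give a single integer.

Exponent matrix [M,Θ,T] × [h,γ,f,m,t,ΔT]:
  M: [ 1  0  0  1  0  0]
  Θ: [-1  0  0  0  0  1]
  T: [-3 -1 -1  0  1  0]
RREF → pivots at {h,γ,m} ⇒ r = 3

3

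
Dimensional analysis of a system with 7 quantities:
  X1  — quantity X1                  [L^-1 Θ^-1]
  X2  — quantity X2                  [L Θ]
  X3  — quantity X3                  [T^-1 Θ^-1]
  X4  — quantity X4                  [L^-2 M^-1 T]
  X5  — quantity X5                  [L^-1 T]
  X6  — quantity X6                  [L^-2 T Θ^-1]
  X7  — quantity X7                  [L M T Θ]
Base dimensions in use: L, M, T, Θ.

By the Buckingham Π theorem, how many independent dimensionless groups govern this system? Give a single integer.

4

Dimensional matrix (L×M×T×Θ by X1×X2×X3×X4×X5×X6×X7):
  L: [-1  1  0 -2 -1 -2  1]
  M: [ 0  0  0 -1  0  0  1]
  T: [ 0  0 -1  1  1  1  1]
  Θ: [-1  1 -1  0  0 -1  1]
Echelon form has 3 nonzero rows (pivots: X1,X3,X4)
7 vars − rank 3 = 4 Π groups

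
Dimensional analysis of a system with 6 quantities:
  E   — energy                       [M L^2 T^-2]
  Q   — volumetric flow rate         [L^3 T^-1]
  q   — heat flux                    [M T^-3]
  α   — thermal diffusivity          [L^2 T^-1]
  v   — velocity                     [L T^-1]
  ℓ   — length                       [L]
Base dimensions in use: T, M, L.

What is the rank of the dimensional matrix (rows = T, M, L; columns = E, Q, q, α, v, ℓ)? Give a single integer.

Write exponents as rows T,M,L / cols E,Q,q,α,v,ℓ:
  T: [-2 -1 -3 -1 -1  0]
  M: [ 1  0  1  0  0  0]
  L: [ 2  3  0  2  1  1]
Row reduction gives pivot columns E,Q,q; rank = 3

3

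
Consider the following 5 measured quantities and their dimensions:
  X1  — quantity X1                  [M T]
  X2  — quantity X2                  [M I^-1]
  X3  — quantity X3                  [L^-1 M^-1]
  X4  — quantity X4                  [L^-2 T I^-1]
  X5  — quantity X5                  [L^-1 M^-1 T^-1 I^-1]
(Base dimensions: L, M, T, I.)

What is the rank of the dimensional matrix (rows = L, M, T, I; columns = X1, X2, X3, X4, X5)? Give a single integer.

Write exponents as rows L,M,T,I / cols X1,X2,X3,X4,X5:
  L: [ 0  0 -1 -2 -1]
  M: [ 1  1 -1  0 -1]
  T: [ 1  0  0  1 -1]
  I: [ 0 -1  0 -1 -1]
Echelon form has 3 nonzero rows (pivots: X1,X2,X3)

3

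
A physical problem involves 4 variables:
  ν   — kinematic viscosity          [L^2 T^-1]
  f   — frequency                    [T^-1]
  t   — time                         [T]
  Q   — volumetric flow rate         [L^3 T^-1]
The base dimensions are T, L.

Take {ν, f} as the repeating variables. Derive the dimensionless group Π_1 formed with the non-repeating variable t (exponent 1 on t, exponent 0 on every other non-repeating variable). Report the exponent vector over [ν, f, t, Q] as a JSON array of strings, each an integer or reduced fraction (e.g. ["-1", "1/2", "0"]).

["0", "1", "1", "0"]

Exponent matrix [T,L] × [ν,f,t,Q]:
  T: [-1 -1  1 -1]
  L: [ 2  0  0  3]
Row reduction gives pivot columns ν,f; rank = 2
Repeat: ν,f; free: t,Q
RREF:
  r0: [   1    0    0  3/2]
  r1: [   0    1   -1 -1/2]
Fix exponent of t at 1, Q at 0; solve each RREF row for its pivot's exponent:
  r0: exp(ν) + (0)·1 = 0 ⇒ exp(ν) = 0
  r1: exp(f) + (-1)·1 = 0 ⇒ exp(f) = 1
Π_1 = f · t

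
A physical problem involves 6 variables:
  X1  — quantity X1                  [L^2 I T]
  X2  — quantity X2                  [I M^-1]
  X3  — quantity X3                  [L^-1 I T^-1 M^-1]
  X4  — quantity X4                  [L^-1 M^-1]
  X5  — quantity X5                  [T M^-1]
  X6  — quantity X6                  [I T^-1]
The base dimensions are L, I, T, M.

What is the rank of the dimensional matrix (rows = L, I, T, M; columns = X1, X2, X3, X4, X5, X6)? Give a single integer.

Write exponents as rows L,I,T,M / cols X1,X2,X3,X4,X5,X6:
  L: [ 2  0 -1 -1  0  0]
  I: [ 1  1  1  0  0  1]
  T: [ 1  0 -1  0  1 -1]
  M: [ 0 -1 -1 -1 -1  0]
Row reduction gives pivot columns X1,X2,X3; rank = 3

3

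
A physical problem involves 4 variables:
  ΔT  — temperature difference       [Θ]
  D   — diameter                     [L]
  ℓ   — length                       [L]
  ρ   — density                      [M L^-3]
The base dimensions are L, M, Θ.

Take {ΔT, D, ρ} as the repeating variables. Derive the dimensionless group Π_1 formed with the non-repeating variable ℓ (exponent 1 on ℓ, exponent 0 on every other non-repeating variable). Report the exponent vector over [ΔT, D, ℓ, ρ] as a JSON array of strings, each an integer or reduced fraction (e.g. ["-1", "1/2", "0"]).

Write exponents as rows L,M,Θ / cols ΔT,D,ℓ,ρ:
  L: [ 0  1  1 -3]
  M: [ 0  0  0  1]
  Θ: [ 1  0  0  0]
Row reduction gives pivot columns ΔT,D,ρ; rank = 3
Pivot set = {ΔT,D,ρ}, free = {ℓ}
RREF:
  r0: [   1    0    0    0]
  r1: [   0    1    1    0]
  r2: [   0    0    0    1]
Fix exponent of ℓ at 1; solve each RREF row for its pivot's exponent:
  r0: exp(ΔT) + (0)·1 = 0 ⇒ exp(ΔT) = 0
  r1: exp(D) + (1)·1 = 0 ⇒ exp(D) = -1
  r2: exp(ρ) + (0)·1 = 0 ⇒ exp(ρ) = 0
Π_1 = D^-1 · ℓ

["0", "-1", "1", "0"]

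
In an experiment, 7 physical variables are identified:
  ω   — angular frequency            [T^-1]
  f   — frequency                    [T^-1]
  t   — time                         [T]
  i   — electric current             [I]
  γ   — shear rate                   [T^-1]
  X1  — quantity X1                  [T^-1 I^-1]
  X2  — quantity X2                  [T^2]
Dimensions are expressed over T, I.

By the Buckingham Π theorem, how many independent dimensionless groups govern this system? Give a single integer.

5

Write exponents as rows T,I / cols ω,f,t,i,γ,X1,X2:
  T: [-1 -1  1  0 -1 -1  2]
  I: [ 0  0  0  1  0 -1  0]
RREF → pivots at {ω,i} ⇒ r = 2
n=7, r=2 ⇒ 5 dimensionless groups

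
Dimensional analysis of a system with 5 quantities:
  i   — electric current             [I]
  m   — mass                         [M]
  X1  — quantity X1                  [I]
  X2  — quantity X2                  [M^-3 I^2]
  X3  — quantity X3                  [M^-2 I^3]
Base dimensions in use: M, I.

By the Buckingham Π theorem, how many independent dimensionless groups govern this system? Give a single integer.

Write exponents as rows M,I / cols i,m,X1,X2,X3:
  M: [ 0  1  0 -3 -2]
  I: [ 1  0  1  2  3]
RREF → pivots at {i,m} ⇒ r = 2
Π count = n − r = 5 − 2 = 3

3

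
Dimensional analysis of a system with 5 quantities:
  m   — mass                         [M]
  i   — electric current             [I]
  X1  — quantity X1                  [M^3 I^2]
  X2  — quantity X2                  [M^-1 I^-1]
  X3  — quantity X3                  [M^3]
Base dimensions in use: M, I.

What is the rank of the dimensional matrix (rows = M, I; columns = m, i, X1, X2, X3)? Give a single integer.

2

Write exponents as rows M,I / cols m,i,X1,X2,X3:
  M: [ 1  0  3 -1  3]
  I: [ 0  1  2 -1  0]
Row reduction gives pivot columns m,i; rank = 2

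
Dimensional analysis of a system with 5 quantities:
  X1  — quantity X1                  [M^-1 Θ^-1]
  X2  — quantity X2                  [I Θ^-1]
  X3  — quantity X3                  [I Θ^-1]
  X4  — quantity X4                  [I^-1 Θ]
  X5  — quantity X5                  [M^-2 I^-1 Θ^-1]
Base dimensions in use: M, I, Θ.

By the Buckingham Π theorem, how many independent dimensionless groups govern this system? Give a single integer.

3

Exponent matrix [M,I,Θ] × [X1,X2,X3,X4,X5]:
  M: [-1  0  0  0 -2]
  I: [ 0  1  1 -1 -1]
  Θ: [-1 -1 -1  1 -1]
RREF → pivots at {X1,X2} ⇒ r = 2
5 vars − rank 2 = 3 Π groups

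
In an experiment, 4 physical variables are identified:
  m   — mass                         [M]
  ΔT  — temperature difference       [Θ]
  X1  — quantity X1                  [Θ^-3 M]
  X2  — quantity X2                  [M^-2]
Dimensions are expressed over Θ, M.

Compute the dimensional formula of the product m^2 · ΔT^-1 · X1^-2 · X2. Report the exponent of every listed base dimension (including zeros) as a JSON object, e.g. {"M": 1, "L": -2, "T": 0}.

{"Θ": 5, "M": -2}

Write exponents as rows Θ,M / cols m,ΔT,X1,X2:
  Θ: [ 0  1 -3  0]
  M: [ 1  0  1 -2]
  [Θ]: (2)·0+(-1)·1+(-2)·-3+(1)·0 = 5
  [M]: (2)·1+(-1)·0+(-2)·1+(1)·-2 = -2
⇒ Θ^5 M^-2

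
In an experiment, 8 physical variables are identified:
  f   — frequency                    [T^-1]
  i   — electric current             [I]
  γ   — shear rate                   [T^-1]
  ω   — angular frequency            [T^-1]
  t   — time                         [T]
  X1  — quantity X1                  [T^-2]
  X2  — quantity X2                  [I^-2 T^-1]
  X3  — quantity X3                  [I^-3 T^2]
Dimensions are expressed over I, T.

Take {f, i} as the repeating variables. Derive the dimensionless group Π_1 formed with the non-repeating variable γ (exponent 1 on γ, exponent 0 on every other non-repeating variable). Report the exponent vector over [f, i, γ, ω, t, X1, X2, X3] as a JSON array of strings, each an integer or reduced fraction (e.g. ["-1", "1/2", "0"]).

["-1", "0", "1", "0", "0", "0", "0", "0"]

Dimensional matrix (I×T by f×i×γ×ω×t×X1×X2×X3):
  I: [ 0  1  0  0  0  0 -2 -3]
  T: [-1  0 -1 -1  1 -2 -1  2]
Row reduction gives pivot columns f,i; rank = 2
Pivot set = {f,i}, free = {γ,ω,t,X1,X2,X3}
RREF:
  r0: [   1    0    1    1   -1    2    1   -2]
  r1: [   0    1    0    0    0    0   -2   -3]
Fix exponent of γ at 1, ω at 0, t at 0, X1 at 0, X2 at 0, X3 at 0; solve each RREF row for its pivot's exponent:
  r0: exp(f) + (1)·1 = 0 ⇒ exp(f) = -1
  r1: exp(i) + (0)·1 = 0 ⇒ exp(i) = 0
Π_1 = f^-1 · γ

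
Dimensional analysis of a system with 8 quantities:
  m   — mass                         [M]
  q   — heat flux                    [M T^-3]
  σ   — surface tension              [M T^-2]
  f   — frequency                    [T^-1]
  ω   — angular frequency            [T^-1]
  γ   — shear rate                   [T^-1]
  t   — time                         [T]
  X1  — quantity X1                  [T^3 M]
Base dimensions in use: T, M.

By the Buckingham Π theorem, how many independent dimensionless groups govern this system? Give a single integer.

Dimensional matrix (T×M by m×q×σ×f×ω×γ×t×X1):
  T: [ 0 -3 -2 -1 -1 -1  1  3]
  M: [ 1  1  1  0  0  0  0  1]
Row reduction gives pivot columns m,q; rank = 2
n=8, r=2 ⇒ 6 dimensionless groups

6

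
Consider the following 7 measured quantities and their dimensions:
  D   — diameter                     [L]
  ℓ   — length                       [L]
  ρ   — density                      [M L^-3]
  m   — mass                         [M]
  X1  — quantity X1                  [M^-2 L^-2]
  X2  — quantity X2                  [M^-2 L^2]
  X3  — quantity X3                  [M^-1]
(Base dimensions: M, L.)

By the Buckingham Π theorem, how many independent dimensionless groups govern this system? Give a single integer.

5

Dimensional matrix (M×L by D×ℓ×ρ×m×X1×X2×X3):
  M: [ 0  0  1  1 -2 -2 -1]
  L: [ 1  1 -3  0 -2  2  0]
Echelon form has 2 nonzero rows (pivots: D,ρ)
7 vars − rank 2 = 5 Π groups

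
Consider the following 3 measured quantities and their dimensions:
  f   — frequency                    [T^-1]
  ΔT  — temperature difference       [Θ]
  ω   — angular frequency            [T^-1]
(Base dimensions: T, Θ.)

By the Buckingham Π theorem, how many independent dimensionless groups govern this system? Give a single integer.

Exponent matrix [T,Θ] × [f,ΔT,ω]:
  T: [-1  0 -1]
  Θ: [ 0  1  0]
Echelon form has 2 nonzero rows (pivots: f,ΔT)
Π count = n − r = 3 − 2 = 1

1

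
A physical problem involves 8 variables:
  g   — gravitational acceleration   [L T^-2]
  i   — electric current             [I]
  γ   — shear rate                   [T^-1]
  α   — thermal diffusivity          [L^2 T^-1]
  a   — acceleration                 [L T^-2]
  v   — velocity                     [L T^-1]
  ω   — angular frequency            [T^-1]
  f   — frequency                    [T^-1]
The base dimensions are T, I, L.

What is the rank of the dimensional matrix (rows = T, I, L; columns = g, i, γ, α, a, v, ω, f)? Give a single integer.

3

Exponent matrix [T,I,L] × [g,i,γ,α,a,v,ω,f]:
  T: [-2  0 -1 -1 -2 -1 -1 -1]
  I: [ 0  1  0  0  0  0  0  0]
  L: [ 1  0  0  2  1  1  0  0]
Echelon form has 3 nonzero rows (pivots: g,i,γ)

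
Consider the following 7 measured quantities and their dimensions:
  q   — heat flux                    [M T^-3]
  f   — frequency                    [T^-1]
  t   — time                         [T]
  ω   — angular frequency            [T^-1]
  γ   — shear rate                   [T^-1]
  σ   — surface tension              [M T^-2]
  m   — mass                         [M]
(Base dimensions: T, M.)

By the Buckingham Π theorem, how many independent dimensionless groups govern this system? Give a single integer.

5

Exponent matrix [T,M] × [q,f,t,ω,γ,σ,m]:
  T: [-3 -1  1 -1 -1 -2  0]
  M: [ 1  0  0  0  0  1  1]
Row reduction gives pivot columns q,f; rank = 2
Π count = n − r = 7 − 2 = 5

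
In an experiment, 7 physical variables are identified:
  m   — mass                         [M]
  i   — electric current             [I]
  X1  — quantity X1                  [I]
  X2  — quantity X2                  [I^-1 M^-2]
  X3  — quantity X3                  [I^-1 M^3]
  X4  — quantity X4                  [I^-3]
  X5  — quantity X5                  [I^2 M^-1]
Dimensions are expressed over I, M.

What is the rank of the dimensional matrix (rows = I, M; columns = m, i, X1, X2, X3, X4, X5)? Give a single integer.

2

Write exponents as rows I,M / cols m,i,X1,X2,X3,X4,X5:
  I: [ 0  1  1 -1 -1 -3  2]
  M: [ 1  0  0 -2  3  0 -1]
RREF → pivots at {m,i} ⇒ r = 2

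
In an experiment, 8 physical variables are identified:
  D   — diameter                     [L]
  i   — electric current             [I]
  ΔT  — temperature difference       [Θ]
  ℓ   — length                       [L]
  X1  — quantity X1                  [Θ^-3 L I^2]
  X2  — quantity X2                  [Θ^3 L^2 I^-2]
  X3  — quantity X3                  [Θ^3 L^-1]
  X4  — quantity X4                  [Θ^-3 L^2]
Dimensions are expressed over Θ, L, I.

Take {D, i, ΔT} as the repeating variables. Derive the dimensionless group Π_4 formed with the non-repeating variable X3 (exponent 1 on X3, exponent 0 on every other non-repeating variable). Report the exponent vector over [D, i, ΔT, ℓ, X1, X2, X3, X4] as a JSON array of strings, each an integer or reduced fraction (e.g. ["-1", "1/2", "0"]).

Exponent matrix [Θ,L,I] × [D,i,ΔT,ℓ,X1,X2,X3,X4]:
  Θ: [ 0  0  1  0 -3  3  3 -3]
  L: [ 1  0  0  1  1  2 -1  2]
  I: [ 0  1  0  0  2 -2  0  0]
Echelon form has 3 nonzero rows (pivots: D,i,ΔT)
Pivot set = {D,i,ΔT}, free = {ℓ,X1,X2,X3,X4}
RREF:
  r0: [   1    0    0    1    1    2   -1    2]
  r1: [   0    1    0    0    2   -2    0    0]
  r2: [   0    0    1    0   -3    3    3   -3]
Fix exponent of X3 at 1, ℓ at 0, X1 at 0, X2 at 0, X4 at 0; solve each RREF row for its pivot's exponent:
  r0: exp(D) + (-1)·1 = 0 ⇒ exp(D) = 1
  r1: exp(i) + (0)·1 = 0 ⇒ exp(i) = 0
  r2: exp(ΔT) + (3)·1 = 0 ⇒ exp(ΔT) = -3
Π_4 = D · ΔT^-3 · X3

["1", "0", "-3", "0", "0", "0", "1", "0"]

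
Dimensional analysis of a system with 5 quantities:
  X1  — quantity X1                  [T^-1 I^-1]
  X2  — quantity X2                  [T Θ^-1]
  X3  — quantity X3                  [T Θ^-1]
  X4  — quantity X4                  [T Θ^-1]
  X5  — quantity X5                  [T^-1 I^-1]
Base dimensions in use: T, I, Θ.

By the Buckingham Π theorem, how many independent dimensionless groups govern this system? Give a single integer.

Write exponents as rows T,I,Θ / cols X1,X2,X3,X4,X5:
  T: [-1  1  1  1 -1]
  I: [-1  0  0  0 -1]
  Θ: [ 0 -1 -1 -1  0]
Echelon form has 2 nonzero rows (pivots: X1,X2)
n=5, r=2 ⇒ 3 dimensionless groups

3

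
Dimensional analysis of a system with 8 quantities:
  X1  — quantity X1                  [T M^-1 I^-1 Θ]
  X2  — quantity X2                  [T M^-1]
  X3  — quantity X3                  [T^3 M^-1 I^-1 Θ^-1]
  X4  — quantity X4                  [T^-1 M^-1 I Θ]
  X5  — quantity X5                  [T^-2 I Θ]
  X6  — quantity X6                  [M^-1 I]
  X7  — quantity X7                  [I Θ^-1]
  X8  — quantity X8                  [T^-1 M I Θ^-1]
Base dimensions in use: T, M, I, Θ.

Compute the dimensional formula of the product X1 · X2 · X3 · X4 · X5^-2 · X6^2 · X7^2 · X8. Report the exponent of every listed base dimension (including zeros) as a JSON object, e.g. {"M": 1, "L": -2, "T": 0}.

Exponent matrix [T,M,I,Θ] × [X1,X2,X3,X4,X5,X6,X7,X8]:
  T: [ 1  1  3 -1 -2  0  0 -1]
  M: [-1 -1 -1 -1  0 -1  0  1]
  I: [-1  0 -1  1  1  1  1  1]
  Θ: [ 1  0 -1  1  1  0 -1 -1]
  [T]: (1)·1+(1)·1+(1)·3+(1)·-1+(-2)·-2+(2)·0+(2)·0+(1)·-1 = 7
  [M]: (1)·-1+(1)·-1+(1)·-1+(1)·-1+(-2)·0+(2)·-1+(2)·0+(1)·1 = -5
  [I]: (1)·-1+(1)·0+(1)·-1+(1)·1+(-2)·1+(2)·1+(2)·1+(1)·1 = 2
  [Θ]: (1)·1+(1)·0+(1)·-1+(1)·1+(-2)·1+(2)·0+(2)·-1+(1)·-1 = -4
⇒ T^7 M^-5 I^2 Θ^-4

{"T": 7, "M": -5, "I": 2, "Θ": -4}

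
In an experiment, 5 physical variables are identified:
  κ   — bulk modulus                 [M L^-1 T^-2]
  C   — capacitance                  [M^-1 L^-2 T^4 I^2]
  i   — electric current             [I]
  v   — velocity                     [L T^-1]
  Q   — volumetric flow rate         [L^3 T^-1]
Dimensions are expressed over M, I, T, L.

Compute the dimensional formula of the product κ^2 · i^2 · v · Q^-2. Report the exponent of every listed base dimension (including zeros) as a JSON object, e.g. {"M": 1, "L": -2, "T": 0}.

Write exponents as rows M,I,T,L / cols κ,C,i,v,Q:
  M: [ 1 -1  0  0  0]
  I: [ 0  2  1  0  0]
  T: [-2  4  0 -1 -1]
  L: [-1 -2  0  1  3]
  [M]: (2)·1+(2)·0+(1)·0+(-2)·0 = 2
  [I]: (2)·0+(2)·1+(1)·0+(-2)·0 = 2
  [T]: (2)·-2+(2)·0+(1)·-1+(-2)·-1 = -3
  [L]: (2)·-1+(2)·0+(1)·1+(-2)·3 = -7
⇒ M^2 I^2 T^-3 L^-7

{"M": 2, "I": 2, "T": -3, "L": -7}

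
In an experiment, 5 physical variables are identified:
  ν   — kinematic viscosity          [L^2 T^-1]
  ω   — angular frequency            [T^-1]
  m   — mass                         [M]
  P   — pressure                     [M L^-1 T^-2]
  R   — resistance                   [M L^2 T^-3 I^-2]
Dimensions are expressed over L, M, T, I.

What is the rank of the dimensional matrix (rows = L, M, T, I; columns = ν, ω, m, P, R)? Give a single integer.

Write exponents as rows L,M,T,I / cols ν,ω,m,P,R:
  L: [ 2  0  0 -1  2]
  M: [ 0  0  1  1  1]
  T: [-1 -1  0 -2 -3]
  I: [ 0  0  0  0 -2]
RREF → pivots at {ν,ω,m,R} ⇒ r = 4

4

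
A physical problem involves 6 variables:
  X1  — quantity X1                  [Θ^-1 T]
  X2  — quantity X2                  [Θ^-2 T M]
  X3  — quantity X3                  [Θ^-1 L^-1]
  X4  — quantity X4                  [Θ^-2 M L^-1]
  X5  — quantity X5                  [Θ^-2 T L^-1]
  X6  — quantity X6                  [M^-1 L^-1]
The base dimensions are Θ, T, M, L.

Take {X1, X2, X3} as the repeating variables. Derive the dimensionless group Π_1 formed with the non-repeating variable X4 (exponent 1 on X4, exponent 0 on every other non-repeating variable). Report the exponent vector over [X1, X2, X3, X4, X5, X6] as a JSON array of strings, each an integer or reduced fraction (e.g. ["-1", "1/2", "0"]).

["1", "-1", "-1", "1", "0", "0"]

Write exponents as rows Θ,T,M,L / cols X1,X2,X3,X4,X5,X6:
  Θ: [-1 -2 -1 -2 -2  0]
  T: [ 1  1  0  0  1  0]
  M: [ 0  1  0  1  0 -1]
  L: [ 0  0 -1 -1 -1 -1]
Row reduction gives pivot columns X1,X2,X3; rank = 3
Pivot set = {X1,X2,X3}, free = {X4,X5,X6}
RREF:
  r0: [   1    0    0   -1    1    1]
  r1: [   0    1    0    1    0   -1]
  r2: [   0    0    1    1    1    1]
  r3: [   0    0    0    0    0    0]
Fix exponent of X4 at 1, X5 at 0, X6 at 0; solve each RREF row for its pivot's exponent:
  r0: exp(X1) + (-1)·1 = 0 ⇒ exp(X1) = 1
  r1: exp(X2) + (1)·1 = 0 ⇒ exp(X2) = -1
  r2: exp(X3) + (1)·1 = 0 ⇒ exp(X3) = -1
Π_1 = X1 · X2^-1 · X3^-1 · X4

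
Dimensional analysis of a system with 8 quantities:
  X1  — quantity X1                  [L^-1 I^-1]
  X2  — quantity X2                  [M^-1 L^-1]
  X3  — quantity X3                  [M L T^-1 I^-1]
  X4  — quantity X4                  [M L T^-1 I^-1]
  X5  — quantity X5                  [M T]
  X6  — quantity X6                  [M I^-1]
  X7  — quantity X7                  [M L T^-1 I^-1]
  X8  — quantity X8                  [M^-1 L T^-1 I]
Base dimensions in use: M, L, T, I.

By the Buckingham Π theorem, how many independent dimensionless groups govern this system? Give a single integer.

5

Write exponents as rows M,L,T,I / cols X1,X2,X3,X4,X5,X6,X7,X8:
  M: [ 0 -1  1  1  1  1  1 -1]
  L: [-1 -1  1  1  0  0  1  1]
  T: [ 0  0 -1 -1  1  0 -1 -1]
  I: [-1  0 -1 -1  0 -1 -1  1]
RREF → pivots at {X1,X2,X3} ⇒ r = 3
Π count = n − r = 8 − 3 = 5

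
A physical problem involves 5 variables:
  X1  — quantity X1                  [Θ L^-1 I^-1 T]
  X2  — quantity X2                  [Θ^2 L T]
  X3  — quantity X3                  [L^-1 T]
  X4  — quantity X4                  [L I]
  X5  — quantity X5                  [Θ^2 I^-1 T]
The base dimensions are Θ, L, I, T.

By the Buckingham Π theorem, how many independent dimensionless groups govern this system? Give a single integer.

2

Write exponents as rows Θ,L,I,T / cols X1,X2,X3,X4,X5:
  Θ: [ 1  2  0  0  2]
  L: [-1  1 -1  1  0]
  I: [-1  0  0  1 -1]
  T: [ 1  1  1  0  1]
Row reduction gives pivot columns X1,X2,X3; rank = 3
Π count = n − r = 5 − 3 = 2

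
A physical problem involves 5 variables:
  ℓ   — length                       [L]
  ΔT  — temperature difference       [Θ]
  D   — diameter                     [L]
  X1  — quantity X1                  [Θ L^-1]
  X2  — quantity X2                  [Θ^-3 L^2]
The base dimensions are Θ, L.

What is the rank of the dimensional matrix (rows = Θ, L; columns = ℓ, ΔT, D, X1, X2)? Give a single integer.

Dimensional matrix (Θ×L by ℓ×ΔT×D×X1×X2):
  Θ: [ 0  1  0  1 -3]
  L: [ 1  0  1 -1  2]
Echelon form has 2 nonzero rows (pivots: ℓ,ΔT)

2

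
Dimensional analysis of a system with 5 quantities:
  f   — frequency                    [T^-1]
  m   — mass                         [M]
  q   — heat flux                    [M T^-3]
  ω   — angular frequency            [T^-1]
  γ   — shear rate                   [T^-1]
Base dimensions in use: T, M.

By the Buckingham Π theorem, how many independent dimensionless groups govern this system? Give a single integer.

3

Dimensional matrix (T×M by f×m×q×ω×γ):
  T: [-1  0 -3 -1 -1]
  M: [ 0  1  1  0  0]
RREF → pivots at {f,m} ⇒ r = 2
n=5, r=2 ⇒ 3 dimensionless groups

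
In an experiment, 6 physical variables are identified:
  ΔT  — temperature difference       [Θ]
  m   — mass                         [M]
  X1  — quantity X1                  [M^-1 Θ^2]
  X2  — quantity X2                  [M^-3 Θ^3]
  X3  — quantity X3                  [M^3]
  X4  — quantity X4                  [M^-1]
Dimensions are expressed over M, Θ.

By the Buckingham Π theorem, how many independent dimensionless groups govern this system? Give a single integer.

Write exponents as rows M,Θ / cols ΔT,m,X1,X2,X3,X4:
  M: [ 0  1 -1 -3  3 -1]
  Θ: [ 1  0  2  3  0  0]
Echelon form has 2 nonzero rows (pivots: ΔT,m)
n=6, r=2 ⇒ 4 dimensionless groups

4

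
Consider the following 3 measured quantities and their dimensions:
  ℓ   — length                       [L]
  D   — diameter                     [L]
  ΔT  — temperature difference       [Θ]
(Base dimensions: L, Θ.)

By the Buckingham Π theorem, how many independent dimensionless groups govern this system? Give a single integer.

Write exponents as rows L,Θ / cols ℓ,D,ΔT:
  L: [ 1  1  0]
  Θ: [ 0  0  1]
Row reduction gives pivot columns ℓ,ΔT; rank = 2
n=3, r=2 ⇒ 1 dimensionless group

1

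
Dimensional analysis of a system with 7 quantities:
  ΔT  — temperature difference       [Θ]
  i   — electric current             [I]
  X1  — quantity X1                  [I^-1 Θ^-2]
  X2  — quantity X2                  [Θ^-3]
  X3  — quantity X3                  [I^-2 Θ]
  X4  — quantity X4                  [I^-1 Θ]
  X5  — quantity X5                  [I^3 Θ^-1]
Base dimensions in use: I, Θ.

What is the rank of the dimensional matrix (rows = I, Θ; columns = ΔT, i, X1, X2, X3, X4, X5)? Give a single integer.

Exponent matrix [I,Θ] × [ΔT,i,X1,X2,X3,X4,X5]:
  I: [ 0  1 -1  0 -2 -1  3]
  Θ: [ 1  0 -2 -3  1  1 -1]
RREF → pivots at {ΔT,i} ⇒ r = 2

2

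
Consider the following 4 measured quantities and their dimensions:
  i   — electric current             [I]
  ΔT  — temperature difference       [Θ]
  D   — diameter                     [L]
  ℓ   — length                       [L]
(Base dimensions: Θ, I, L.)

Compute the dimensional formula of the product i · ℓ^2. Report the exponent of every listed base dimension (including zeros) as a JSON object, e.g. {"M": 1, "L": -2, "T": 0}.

{"Θ": 0, "I": 1, "L": 2}

Dimensional matrix (Θ×I×L by i×ΔT×D×ℓ):
  Θ: [ 0  1  0  0]
  I: [ 1  0  0  0]
  L: [ 0  0  1  1]
  [Θ]: (1)·0+(2)·0 = 0
  [I]: (1)·1+(2)·0 = 1
  [L]: (1)·0+(2)·1 = 2
⇒ I L^2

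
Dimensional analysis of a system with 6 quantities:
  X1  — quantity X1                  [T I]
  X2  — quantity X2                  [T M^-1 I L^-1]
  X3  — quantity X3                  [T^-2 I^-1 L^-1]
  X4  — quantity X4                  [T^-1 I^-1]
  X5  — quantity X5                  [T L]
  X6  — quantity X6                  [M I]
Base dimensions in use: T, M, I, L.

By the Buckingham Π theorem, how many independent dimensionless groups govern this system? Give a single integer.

Dimensional matrix (T×M×I×L by X1×X2×X3×X4×X5×X6):
  T: [ 1  1 -2 -1  1  0]
  M: [ 0 -1  0  0  0  1]
  I: [ 1  1 -1 -1  0  1]
  L: [ 0 -1 -1  0  1  0]
Echelon form has 3 nonzero rows (pivots: X1,X2,X3)
n=6, r=3 ⇒ 3 dimensionless groups

3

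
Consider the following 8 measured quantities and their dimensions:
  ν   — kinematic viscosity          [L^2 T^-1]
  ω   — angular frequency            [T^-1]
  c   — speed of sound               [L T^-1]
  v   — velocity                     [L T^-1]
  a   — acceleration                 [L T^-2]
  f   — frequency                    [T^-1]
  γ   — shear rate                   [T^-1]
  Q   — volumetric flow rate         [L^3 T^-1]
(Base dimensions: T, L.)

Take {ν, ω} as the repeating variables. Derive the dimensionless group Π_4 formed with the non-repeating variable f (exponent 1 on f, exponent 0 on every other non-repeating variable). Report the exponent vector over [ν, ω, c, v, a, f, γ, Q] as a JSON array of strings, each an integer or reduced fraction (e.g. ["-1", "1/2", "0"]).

Dimensional matrix (T×L by ν×ω×c×v×a×f×γ×Q):
  T: [-1 -1 -1 -1 -2 -1 -1 -1]
  L: [ 2  0  1  1  1  0  0  3]
RREF → pivots at {ν,ω} ⇒ r = 2
Repeat: ν,ω; free: c,v,a,f,γ,Q
RREF:
  r0: [   1    0  1/2  1/2  1/2    0    0  3/2]
  r1: [   0    1  1/2  1/2  3/2    1    1 -1/2]
Fix exponent of f at 1, c at 0, v at 0, a at 0, γ at 0, Q at 0; solve each RREF row for its pivot's exponent:
  r0: exp(ν) + (0)·1 = 0 ⇒ exp(ν) = 0
  r1: exp(ω) + (1)·1 = 0 ⇒ exp(ω) = -1
Π_4 = ω^-1 · f

["0", "-1", "0", "0", "0", "1", "0", "0"]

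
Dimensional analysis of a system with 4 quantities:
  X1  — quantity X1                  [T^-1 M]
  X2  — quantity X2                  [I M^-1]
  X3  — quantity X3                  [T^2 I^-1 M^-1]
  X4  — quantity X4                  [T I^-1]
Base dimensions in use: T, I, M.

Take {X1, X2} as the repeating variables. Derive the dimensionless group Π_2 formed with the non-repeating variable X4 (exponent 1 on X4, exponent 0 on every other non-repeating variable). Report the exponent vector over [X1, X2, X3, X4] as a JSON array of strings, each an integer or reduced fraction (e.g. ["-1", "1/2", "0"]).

Write exponents as rows T,I,M / cols X1,X2,X3,X4:
  T: [-1  0  2  1]
  I: [ 0  1 -1 -1]
  M: [ 1 -1 -1  0]
Echelon form has 2 nonzero rows (pivots: X1,X2)
Repeat: X1,X2; free: X3,X4
RREF:
  r0: [   1    0   -2   -1]
  r1: [   0    1   -1   -1]
  r2: [   0    0    0    0]
Fix exponent of X4 at 1, X3 at 0; solve each RREF row for its pivot's exponent:
  r0: exp(X1) + (-1)·1 = 0 ⇒ exp(X1) = 1
  r1: exp(X2) + (-1)·1 = 0 ⇒ exp(X2) = 1
Π_2 = X1 · X2 · X4

["1", "1", "0", "1"]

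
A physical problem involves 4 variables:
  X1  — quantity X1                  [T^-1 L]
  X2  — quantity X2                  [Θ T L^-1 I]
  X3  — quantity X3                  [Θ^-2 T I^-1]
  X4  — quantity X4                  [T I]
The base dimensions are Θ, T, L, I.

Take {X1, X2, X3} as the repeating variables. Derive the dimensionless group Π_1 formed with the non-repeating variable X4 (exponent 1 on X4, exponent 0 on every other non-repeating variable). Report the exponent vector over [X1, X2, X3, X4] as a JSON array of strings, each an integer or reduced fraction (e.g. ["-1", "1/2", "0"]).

Dimensional matrix (Θ×T×L×I by X1×X2×X3×X4):
  Θ: [ 0  1 -2  0]
  T: [-1  1  1  1]
  L: [ 1 -1  0  0]
  I: [ 0  1 -1  1]
Echelon form has 3 nonzero rows (pivots: X1,X2,X3)
Pivot set = {X1,X2,X3}, free = {X4}
RREF:
  r0: [   1    0    0    2]
  r1: [   0    1    0    2]
  r2: [   0    0    1    1]
  r3: [   0    0    0    0]
Fix exponent of X4 at 1; solve each RREF row for its pivot's exponent:
  r0: exp(X1) + (2)·1 = 0 ⇒ exp(X1) = -2
  r1: exp(X2) + (2)·1 = 0 ⇒ exp(X2) = -2
  r2: exp(X3) + (1)·1 = 0 ⇒ exp(X3) = -1
Π_1 = X1^-2 · X2^-2 · X3^-1 · X4

["-2", "-2", "-1", "1"]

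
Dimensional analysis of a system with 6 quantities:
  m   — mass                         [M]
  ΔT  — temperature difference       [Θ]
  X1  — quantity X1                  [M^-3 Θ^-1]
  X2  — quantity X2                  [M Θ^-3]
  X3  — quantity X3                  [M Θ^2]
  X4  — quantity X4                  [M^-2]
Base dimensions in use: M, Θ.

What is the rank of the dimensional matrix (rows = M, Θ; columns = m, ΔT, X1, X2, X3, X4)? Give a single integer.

Exponent matrix [M,Θ] × [m,ΔT,X1,X2,X3,X4]:
  M: [ 1  0 -3  1  1 -2]
  Θ: [ 0  1 -1 -3  2  0]
RREF → pivots at {m,ΔT} ⇒ r = 2

2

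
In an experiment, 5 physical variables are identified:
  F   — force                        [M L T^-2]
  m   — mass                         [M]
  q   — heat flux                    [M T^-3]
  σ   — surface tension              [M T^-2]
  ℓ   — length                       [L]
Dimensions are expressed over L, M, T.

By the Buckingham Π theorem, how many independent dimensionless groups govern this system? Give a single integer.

2

Exponent matrix [L,M,T] × [F,m,q,σ,ℓ]:
  L: [ 1  0  0  0  1]
  M: [ 1  1  1  1  0]
  T: [-2  0 -3 -2  0]
Row reduction gives pivot columns F,m,q; rank = 3
Π count = n − r = 5 − 3 = 2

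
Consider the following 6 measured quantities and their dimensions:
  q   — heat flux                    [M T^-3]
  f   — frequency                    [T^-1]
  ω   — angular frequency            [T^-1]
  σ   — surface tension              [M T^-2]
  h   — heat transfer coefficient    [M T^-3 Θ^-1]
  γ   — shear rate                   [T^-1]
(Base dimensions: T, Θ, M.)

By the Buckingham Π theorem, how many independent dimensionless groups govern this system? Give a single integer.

Write exponents as rows T,Θ,M / cols q,f,ω,σ,h,γ:
  T: [-3 -1 -1 -2 -3 -1]
  Θ: [ 0  0  0  0 -1  0]
  M: [ 1  0  0  1  1  0]
RREF → pivots at {q,f,h} ⇒ r = 3
Π count = n − r = 6 − 3 = 3

3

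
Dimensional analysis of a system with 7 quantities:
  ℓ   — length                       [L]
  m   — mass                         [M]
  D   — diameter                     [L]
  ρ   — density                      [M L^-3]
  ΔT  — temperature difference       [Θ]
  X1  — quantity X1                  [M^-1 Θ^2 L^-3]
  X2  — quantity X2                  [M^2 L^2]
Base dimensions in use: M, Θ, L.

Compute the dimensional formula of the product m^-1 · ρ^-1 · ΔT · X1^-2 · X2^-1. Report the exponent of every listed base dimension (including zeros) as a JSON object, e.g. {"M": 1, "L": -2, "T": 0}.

Write exponents as rows M,Θ,L / cols ℓ,m,D,ρ,ΔT,X1,X2:
  M: [ 0  1  0  1  0 -1  2]
  Θ: [ 0  0  0  0  1  2  0]
  L: [ 1  0  1 -3  0 -3  2]
  [M]: (-1)·1+(-1)·1+(1)·0+(-2)·-1+(-1)·2 = -2
  [Θ]: (-1)·0+(-1)·0+(1)·1+(-2)·2+(-1)·0 = -3
  [L]: (-1)·0+(-1)·-3+(1)·0+(-2)·-3+(-1)·2 = 7
⇒ M^-2 Θ^-3 L^7

{"M": -2, "Θ": -3, "L": 7}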